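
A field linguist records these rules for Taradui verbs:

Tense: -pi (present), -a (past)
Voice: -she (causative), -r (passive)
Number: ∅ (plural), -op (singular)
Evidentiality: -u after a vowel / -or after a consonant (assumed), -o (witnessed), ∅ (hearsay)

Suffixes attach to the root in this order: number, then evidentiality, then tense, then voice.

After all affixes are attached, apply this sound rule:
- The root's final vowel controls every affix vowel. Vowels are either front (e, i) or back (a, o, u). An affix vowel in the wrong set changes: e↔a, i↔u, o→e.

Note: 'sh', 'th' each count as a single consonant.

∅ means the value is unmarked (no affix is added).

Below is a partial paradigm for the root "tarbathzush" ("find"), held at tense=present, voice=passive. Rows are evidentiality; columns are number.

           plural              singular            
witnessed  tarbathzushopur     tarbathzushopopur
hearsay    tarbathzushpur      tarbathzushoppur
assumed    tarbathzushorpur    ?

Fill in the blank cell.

tarbathzushoporpur

Attach number singular -op → tarbathzushop.
Attach evidentiality assumed -or (after consonant 'p') → tarbathzushopor.
Attach tense present -pi → tarbathzushoporpi.
Attach voice passive -r → tarbathzushoporpir.
Apply vowel harmony: tarbathzushoporpir → tarbathzushoporpur.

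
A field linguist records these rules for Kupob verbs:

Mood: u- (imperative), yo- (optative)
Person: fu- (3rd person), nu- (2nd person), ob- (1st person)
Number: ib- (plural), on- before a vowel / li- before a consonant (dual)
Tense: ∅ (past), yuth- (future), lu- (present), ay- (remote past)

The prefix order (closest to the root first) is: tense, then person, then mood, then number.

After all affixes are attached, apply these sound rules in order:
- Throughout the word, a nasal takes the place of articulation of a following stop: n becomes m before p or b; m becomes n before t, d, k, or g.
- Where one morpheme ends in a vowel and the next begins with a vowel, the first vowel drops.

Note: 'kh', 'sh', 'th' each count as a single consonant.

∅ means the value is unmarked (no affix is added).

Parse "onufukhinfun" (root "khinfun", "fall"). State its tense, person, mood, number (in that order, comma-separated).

past, 3rd person, imperative, dual

Segment: on-u-fu-khinfun.
tense: ∅ → past.
person: fu- → 3rd person.
mood: u- → imperative.
number: on/li- → dual.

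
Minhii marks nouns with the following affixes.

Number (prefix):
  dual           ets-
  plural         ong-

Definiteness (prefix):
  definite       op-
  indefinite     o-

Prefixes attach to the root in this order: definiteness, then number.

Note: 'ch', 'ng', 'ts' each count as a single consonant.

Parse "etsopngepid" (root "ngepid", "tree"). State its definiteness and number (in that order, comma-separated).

Segment: ets-op-ngepid.
definiteness: op- → definite.
number: ets- → dual.

definite, dual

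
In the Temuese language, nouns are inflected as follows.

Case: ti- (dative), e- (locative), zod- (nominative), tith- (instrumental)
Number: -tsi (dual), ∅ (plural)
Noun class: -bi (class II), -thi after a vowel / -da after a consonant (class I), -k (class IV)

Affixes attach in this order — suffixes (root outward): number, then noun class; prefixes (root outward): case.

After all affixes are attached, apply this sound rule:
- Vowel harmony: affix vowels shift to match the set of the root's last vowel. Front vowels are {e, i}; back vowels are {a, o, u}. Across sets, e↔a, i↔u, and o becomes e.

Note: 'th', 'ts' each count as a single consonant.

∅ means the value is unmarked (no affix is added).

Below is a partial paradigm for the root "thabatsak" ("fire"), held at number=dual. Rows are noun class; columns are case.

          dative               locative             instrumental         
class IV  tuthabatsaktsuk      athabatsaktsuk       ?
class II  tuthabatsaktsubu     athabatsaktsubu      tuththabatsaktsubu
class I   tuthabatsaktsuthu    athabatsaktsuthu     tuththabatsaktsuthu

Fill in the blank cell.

Attach case instrumental tith- → tiththabatsak.
Attach number dual -tsi → tiththabatsaktsi.
Attach noun class class IV -k → tiththabatsaktsik.
Apply vowel harmony: tiththabatsaktsik → tuththabatsaktsuk.

tuththabatsaktsuk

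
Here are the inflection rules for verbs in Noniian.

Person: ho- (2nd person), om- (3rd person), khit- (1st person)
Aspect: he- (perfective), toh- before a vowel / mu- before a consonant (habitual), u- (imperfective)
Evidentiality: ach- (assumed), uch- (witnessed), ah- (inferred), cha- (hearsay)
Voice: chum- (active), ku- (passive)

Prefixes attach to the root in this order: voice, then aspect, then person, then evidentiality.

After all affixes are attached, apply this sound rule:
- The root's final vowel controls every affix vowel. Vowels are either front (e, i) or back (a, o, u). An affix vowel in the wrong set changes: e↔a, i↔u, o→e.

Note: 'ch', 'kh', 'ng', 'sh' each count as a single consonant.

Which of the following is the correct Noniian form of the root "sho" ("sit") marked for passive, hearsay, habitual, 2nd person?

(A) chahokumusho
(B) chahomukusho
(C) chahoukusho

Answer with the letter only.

Attach voice passive ku- → kusho.
Attach aspect habitual mu- (before consonant 'k') → mukusho.
Attach person 2nd person ho- → homukusho.
Attach evidentiality hearsay cha- → chahomukusho.
Vowel harmony: no change.
So the correct form is chahomukusho, option (B).
(A) chahokumusho is wrong: it has the affixes in the wrong order.
(C) chahoukusho is wrong: it uses imperfective instead of habitual for aspect.

B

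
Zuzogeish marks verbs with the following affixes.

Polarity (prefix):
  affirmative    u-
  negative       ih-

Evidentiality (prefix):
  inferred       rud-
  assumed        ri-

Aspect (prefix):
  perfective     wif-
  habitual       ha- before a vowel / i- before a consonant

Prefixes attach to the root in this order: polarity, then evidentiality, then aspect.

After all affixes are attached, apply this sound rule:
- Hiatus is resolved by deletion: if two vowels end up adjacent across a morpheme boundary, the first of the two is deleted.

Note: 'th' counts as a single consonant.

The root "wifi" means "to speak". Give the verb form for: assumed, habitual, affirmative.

Attach polarity affirmative u- → uwifi.
Attach evidentiality assumed ri- → riuwifi.
Attach aspect habitual i- (before consonant 'r') → iriuwifi.
Apply vowel deletion: iriuwifi → iruwifi.

iruwifi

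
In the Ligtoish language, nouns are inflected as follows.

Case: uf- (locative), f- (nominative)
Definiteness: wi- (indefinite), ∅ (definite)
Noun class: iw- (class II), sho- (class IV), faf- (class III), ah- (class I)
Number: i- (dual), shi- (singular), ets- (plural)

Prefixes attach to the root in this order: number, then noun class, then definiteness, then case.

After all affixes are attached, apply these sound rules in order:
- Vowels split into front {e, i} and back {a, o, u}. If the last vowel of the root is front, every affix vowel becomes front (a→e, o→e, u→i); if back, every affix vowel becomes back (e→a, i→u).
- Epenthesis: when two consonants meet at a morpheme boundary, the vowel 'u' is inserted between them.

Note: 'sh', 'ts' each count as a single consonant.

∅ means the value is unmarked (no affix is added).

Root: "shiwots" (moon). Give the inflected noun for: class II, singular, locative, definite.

ufuwushushiwots

Attach number singular shi- → shishiwots.
Attach noun class class II iw- → iwshishiwots.
definiteness = definite: zero marking, form stays iwshishiwots.
Attach case locative uf- → ufiwshishiwots.
Apply vowel harmony: ufiwshishiwots → ufuwshushiwots.
Apply epenthesis: ufuwshushiwots → ufuwushushiwots.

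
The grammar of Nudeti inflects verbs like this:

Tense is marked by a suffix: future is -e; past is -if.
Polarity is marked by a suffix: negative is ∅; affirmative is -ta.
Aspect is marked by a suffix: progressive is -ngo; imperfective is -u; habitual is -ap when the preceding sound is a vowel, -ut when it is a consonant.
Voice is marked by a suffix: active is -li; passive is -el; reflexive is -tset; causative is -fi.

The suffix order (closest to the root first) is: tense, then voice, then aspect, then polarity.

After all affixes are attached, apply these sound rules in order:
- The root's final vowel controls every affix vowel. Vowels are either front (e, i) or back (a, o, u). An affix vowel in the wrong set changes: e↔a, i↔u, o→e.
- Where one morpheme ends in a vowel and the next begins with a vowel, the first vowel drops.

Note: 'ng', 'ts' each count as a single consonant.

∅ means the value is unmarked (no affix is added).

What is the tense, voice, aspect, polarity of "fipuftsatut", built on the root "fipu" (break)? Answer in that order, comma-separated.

past, reflexive, habitual, negative

Segment: fipu-if-tset-ut.
tense: -if → past.
voice: -tset → reflexive.
aspect: -ap/ut → habitual.
polarity: ∅ → negative.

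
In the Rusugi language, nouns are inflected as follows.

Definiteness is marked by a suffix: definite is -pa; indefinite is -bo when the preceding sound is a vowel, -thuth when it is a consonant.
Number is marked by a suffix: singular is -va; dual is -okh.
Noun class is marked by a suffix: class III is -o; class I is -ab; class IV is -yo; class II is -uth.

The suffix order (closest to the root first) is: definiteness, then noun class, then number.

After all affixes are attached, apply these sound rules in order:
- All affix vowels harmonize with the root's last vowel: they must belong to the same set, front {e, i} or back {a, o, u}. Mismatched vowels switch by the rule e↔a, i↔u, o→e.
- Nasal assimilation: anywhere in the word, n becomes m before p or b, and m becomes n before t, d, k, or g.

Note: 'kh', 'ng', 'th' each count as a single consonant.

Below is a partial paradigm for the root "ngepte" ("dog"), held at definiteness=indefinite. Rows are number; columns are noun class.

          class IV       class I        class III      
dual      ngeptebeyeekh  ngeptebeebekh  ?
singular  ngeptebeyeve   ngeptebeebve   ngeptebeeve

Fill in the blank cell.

ngeptebeeekh

Attach definiteness indefinite -bo (after vowel 'e') → ngeptebo.
Attach noun class class III -o → ngepteboo.
Attach number dual -okh → ngepteboookh.
Apply vowel harmony: ngepteboookh → ngeptebeeekh.
Nasal assimilation: no change.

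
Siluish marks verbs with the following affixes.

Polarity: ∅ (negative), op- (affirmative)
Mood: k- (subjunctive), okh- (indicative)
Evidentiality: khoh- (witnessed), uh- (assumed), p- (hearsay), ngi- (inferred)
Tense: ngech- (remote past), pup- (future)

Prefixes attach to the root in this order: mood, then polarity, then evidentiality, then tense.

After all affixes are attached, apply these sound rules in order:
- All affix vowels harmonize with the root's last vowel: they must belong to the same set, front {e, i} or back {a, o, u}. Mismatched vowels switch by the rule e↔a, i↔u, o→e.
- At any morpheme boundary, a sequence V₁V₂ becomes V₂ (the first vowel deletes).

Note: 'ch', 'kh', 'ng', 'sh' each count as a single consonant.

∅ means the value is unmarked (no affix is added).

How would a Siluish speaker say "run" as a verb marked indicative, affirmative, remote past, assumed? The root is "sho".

ngachuhopokhsho

Attach mood indicative okh- → okhsho.
Attach polarity affirmative op- → opokhsho.
Attach evidentiality assumed uh- → uhopokhsho.
Attach tense remote past ngech- → ngechuhopokhsho.
Apply vowel harmony: ngechuhopokhsho → ngachuhopokhsho.
Vowel deletion: no change.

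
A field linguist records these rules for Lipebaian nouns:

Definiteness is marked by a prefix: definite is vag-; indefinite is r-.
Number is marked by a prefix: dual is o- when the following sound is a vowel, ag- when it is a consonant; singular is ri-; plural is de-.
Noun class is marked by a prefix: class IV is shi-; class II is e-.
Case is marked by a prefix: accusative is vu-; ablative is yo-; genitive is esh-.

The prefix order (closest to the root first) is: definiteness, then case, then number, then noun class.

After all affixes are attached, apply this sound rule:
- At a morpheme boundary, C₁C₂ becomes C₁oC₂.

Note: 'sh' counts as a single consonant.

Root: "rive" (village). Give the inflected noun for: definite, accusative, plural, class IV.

shidevuvagorive

Attach definiteness definite vag- → vagrive.
Attach case accusative vu- → vuvagrive.
Attach number plural de- → devuvagrive.
Attach noun class class IV shi- → shidevuvagrive.
Apply epenthesis: shidevuvagrive → shidevuvagorive.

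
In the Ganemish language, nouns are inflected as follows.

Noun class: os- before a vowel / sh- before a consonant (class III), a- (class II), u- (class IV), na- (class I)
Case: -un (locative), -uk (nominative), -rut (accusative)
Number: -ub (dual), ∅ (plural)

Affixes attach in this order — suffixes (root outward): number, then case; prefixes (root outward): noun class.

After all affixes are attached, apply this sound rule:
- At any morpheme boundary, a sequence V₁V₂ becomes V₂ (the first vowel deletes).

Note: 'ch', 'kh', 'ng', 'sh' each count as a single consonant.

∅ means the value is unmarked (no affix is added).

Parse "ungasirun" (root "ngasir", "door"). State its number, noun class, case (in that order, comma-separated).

Segment: u-ngasir-un.
number: ∅ → plural.
noun class: u- → class IV.
case: -un → locative.

plural, class IV, locative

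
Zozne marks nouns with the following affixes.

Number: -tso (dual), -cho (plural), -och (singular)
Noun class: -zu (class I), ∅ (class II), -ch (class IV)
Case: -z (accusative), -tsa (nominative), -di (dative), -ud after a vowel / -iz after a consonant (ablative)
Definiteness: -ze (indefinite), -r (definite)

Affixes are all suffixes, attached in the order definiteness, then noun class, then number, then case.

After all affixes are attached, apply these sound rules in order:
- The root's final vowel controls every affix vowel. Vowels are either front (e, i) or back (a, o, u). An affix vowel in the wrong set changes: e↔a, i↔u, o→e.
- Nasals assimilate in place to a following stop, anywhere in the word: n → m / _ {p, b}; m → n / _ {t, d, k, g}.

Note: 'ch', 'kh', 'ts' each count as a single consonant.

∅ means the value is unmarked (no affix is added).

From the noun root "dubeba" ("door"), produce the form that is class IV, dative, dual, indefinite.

dubebazachtsodu

Attach definiteness indefinite -ze → dubebaze.
Attach noun class class IV -ch → dubebazech.
Attach number dual -tso → dubebazechtso.
Attach case dative -di → dubebazechtsodi.
Apply vowel harmony: dubebazechtsodi → dubebazachtsodu.
Nasal assimilation: no change.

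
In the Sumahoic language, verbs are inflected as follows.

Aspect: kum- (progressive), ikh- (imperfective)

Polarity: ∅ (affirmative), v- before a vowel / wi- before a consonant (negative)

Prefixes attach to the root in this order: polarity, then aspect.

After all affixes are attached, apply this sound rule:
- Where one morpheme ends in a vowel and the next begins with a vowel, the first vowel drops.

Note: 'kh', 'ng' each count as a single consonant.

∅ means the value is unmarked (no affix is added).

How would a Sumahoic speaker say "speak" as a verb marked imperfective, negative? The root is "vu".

ikhwivu

Attach polarity negative wi- (before consonant 'v') → wivu.
Attach aspect imperfective ikh- → ikhwivu.
Vowel deletion: no change.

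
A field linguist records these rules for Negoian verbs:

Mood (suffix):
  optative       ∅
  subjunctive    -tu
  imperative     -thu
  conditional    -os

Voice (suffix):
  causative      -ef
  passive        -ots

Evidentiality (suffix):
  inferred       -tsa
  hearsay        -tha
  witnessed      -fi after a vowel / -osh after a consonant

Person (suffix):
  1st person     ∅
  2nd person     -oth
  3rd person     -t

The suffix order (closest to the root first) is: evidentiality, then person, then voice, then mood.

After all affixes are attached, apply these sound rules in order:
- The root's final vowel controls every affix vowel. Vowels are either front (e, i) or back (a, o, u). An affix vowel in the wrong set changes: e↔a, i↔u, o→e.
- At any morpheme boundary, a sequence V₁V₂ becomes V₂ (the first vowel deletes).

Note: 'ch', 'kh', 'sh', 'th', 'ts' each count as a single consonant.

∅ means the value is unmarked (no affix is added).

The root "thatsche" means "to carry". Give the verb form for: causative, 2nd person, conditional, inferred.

Attach evidentiality inferred -tsa → thatschetsa.
Attach person 2nd person -oth → thatschetsaoth.
Attach voice causative -ef → thatschetsaothef.
Attach mood conditional -os → thatschetsaothefos.
Apply vowel harmony: thatschetsaothefos → thatschetseethefes.
Apply vowel deletion: thatschetseethefes → thatschetsethefes.

thatschetsethefes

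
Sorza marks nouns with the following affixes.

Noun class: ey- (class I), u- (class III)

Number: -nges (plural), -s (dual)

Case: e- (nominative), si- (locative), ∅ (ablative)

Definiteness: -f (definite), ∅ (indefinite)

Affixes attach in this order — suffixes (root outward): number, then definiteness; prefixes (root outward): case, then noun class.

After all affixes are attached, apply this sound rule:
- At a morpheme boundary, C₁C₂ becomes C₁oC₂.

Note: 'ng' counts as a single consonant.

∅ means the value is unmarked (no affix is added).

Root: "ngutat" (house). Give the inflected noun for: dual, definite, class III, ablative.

ungutatosof

case = ablative: zero marking, form stays ngutat.
Attach number dual -s → ngutats.
Attach definiteness definite -f → ngutatsf.
Attach noun class class III u- → ungutatsf.
Apply epenthesis: ungutatsf → ungutatosof.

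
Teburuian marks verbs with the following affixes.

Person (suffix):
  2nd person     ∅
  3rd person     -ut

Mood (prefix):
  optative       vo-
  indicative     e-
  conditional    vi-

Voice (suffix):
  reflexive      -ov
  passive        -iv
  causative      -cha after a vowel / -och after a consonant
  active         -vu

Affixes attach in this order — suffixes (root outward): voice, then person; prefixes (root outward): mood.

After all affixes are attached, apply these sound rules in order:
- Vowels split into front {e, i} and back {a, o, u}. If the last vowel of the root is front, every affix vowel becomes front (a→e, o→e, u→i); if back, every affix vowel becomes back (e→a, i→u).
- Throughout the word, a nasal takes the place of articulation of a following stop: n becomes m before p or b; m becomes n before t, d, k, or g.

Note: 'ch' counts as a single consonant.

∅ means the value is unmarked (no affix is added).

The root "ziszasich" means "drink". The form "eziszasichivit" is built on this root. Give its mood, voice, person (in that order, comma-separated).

indicative, passive, 3rd person

Segment: e-ziszasich-iv-ut.
mood: e- → indicative.
voice: -iv → passive.
person: -ut → 3rd person.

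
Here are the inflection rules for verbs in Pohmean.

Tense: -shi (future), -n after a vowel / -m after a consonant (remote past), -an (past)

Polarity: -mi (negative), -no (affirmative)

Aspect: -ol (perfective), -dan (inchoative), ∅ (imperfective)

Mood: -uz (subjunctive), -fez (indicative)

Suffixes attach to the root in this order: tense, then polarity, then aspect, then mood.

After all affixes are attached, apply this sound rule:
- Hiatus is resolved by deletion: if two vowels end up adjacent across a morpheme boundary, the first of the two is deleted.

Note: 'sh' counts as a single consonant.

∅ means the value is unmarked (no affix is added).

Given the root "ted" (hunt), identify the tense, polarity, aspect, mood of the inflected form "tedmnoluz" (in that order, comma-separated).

Segment: ted-m-no-ol-uz.
tense: -n/m → remote past.
polarity: -no → affirmative.
aspect: -ol → perfective.
mood: -uz → subjunctive.

remote past, affirmative, perfective, subjunctive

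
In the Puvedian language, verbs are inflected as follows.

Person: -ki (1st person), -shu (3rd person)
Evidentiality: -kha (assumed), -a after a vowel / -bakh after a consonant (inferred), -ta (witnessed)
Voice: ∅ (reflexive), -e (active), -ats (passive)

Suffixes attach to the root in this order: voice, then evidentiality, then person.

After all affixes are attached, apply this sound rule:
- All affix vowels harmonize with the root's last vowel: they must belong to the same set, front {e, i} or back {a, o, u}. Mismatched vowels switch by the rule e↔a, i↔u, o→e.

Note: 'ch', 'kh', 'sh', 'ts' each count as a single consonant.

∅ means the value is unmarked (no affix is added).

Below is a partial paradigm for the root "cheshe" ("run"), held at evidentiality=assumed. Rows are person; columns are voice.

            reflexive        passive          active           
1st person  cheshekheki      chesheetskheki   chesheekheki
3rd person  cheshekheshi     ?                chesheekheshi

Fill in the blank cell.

chesheetskheshi

Attach voice passive -ats → chesheats.
Attach evidentiality assumed -kha → chesheatskha.
Attach person 3rd person -shu → chesheatskhashu.
Apply vowel harmony: chesheatskhashu → chesheetskheshi.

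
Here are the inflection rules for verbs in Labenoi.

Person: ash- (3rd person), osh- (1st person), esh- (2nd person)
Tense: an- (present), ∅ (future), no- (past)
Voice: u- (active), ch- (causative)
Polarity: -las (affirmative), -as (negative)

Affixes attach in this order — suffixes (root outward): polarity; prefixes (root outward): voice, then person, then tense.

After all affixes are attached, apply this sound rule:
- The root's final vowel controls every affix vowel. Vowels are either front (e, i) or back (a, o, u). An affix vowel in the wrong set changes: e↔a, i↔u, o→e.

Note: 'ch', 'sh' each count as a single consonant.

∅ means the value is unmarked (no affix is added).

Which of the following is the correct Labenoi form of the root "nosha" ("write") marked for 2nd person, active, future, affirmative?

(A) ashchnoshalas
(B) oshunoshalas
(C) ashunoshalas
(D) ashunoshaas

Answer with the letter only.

C

Attach voice active u- → unosha.
Attach person 2nd person esh- → eshunosha.
Attach polarity affirmative -las → eshunoshalas.
tense = future: zero marking, form stays eshunoshalas.
Apply vowel harmony: eshunoshalas → ashunoshalas.
So the correct form is ashunoshalas, option (C).
(D) ashunoshaas is wrong: it uses negative instead of affirmative for polarity.
(A) ashchnoshalas is wrong: it uses causative instead of active for voice.
(B) oshunoshalas is wrong: it uses 1st person instead of 2nd person for person.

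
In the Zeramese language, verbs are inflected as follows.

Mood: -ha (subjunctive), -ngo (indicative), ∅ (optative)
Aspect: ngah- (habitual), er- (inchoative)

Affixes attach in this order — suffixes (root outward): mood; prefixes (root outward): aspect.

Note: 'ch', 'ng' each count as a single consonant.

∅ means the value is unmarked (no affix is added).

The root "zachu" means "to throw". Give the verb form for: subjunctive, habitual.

Attach mood subjunctive -ha → zachuha.
Attach aspect habitual ngah- → ngahzachuha.

ngahzachuha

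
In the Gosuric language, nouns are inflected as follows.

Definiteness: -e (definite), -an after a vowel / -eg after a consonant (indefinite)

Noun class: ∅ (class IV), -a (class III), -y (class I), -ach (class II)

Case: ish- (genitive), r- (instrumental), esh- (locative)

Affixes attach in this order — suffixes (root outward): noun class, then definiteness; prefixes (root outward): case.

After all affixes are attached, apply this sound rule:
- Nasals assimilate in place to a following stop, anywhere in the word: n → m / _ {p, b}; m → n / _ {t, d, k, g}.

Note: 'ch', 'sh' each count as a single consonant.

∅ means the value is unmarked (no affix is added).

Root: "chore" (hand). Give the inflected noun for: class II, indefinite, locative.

eshchoreacheg

Attach case locative esh- → eshchore.
Attach noun class class II -ach → eshchoreach.
Attach definiteness indefinite -eg (after consonant 'ch') → eshchoreacheg.
Nasal assimilation: no change.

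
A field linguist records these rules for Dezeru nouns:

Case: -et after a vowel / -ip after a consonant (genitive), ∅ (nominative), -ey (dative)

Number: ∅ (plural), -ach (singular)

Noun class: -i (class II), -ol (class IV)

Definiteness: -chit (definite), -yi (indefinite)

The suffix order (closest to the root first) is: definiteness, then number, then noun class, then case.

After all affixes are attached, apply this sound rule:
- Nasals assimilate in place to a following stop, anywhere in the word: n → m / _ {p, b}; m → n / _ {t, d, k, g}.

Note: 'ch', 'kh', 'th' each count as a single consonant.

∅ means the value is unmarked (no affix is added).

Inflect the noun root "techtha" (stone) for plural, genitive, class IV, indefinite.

Attach definiteness indefinite -yi → techthayi.
number = plural: zero marking, form stays techthayi.
Attach noun class class IV -ol → techthayiol.
Attach case genitive -ip (after consonant 'l') → techthayiolip.
Nasal assimilation: no change.

techthayiolip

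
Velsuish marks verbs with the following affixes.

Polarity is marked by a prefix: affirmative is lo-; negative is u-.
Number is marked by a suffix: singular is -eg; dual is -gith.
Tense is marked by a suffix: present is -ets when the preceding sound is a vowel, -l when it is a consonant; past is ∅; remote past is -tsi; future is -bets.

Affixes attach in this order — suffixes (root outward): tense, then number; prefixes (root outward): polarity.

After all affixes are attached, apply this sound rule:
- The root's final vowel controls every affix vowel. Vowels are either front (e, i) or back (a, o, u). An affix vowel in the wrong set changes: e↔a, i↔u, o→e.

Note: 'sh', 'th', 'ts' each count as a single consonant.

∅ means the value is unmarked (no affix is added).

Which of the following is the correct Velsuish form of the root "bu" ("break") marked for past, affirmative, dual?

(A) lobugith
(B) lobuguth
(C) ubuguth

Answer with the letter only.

tense = past: zero marking, form stays bu.
Attach polarity affirmative lo- → lobu.
Attach number dual -gith → lobugith.
Apply vowel harmony: lobugith → lobuguth.
So the correct form is lobuguth, option (B).
(A) lobugith is wrong: it fails to apply the sound rule(s).
(C) ubuguth is wrong: it uses negative instead of affirmative for polarity.

B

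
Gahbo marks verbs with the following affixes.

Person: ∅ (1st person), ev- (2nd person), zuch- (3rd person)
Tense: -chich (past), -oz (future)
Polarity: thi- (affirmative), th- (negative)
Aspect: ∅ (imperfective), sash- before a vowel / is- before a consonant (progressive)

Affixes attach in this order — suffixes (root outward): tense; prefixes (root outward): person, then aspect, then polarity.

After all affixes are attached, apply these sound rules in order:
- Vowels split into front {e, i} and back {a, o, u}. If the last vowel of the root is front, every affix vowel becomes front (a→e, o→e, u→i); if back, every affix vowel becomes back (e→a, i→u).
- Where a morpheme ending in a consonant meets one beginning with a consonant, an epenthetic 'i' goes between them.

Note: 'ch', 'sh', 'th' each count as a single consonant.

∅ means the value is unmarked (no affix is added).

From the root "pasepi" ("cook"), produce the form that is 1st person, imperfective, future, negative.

person = 1st person: zero marking, form stays pasepi.
aspect = imperfective: zero marking, form stays pasepi.
Attach polarity negative th- → thpasepi.
Attach tense future -oz → thpasepioz.
Apply vowel harmony: thpasepioz → thpasepiez.
Apply epenthesis: thpasepiez → thipasepiez.

thipasepiez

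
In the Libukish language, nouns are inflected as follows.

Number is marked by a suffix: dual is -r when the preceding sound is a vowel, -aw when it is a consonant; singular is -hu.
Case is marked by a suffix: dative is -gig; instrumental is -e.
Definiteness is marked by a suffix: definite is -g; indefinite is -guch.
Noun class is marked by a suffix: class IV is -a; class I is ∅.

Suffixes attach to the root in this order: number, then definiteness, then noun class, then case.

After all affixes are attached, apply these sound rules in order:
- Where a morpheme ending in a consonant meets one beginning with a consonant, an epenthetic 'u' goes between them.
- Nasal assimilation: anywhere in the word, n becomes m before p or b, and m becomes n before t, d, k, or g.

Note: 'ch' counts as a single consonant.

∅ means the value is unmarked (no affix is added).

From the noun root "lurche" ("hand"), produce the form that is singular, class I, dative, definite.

Attach number singular -hu → lurchehu.
Attach definiteness definite -g → lurchehug.
noun class = class I: zero marking, form stays lurchehug.
Attach case dative -gig → lurchehuggig.
Apply epenthesis: lurchehuggig → lurchehugugig.
Nasal assimilation: no change.

lurchehugugig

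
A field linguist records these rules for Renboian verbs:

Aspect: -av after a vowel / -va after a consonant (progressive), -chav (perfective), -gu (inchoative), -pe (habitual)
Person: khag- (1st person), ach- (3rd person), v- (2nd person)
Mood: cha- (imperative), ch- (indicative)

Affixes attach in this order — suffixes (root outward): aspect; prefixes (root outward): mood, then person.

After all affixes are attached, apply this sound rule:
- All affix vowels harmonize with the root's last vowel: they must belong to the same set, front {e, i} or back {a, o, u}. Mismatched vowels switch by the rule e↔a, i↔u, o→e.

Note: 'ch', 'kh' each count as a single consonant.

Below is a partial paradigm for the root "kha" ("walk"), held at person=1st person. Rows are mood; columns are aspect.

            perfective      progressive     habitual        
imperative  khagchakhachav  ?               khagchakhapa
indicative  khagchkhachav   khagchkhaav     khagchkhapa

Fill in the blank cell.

Attach aspect progressive -av (after vowel 'a') → khaav.
Attach mood imperative cha- → chakhaav.
Attach person 1st person khag- → khagchakhaav.
Vowel harmony: no change.

khagchakhaav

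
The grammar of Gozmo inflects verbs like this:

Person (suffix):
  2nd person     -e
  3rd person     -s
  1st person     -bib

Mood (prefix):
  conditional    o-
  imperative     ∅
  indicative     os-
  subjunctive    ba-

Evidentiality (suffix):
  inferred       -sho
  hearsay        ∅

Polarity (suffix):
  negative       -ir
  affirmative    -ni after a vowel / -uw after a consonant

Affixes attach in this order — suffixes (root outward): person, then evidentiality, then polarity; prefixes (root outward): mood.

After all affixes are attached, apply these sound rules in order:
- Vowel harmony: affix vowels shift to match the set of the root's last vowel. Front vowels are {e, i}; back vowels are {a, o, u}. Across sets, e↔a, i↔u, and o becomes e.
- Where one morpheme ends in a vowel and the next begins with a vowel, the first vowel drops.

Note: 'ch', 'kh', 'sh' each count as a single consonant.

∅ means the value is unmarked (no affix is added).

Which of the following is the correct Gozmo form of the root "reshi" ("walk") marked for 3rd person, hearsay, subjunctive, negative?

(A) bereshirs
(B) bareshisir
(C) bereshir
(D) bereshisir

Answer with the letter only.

D

Attach person 3rd person -s → reshis.
evidentiality = hearsay: zero marking, form stays reshis.
Attach mood subjunctive ba- → bareshis.
Attach polarity negative -ir → bareshisir.
Apply vowel harmony: bareshisir → bereshisir.
Vowel deletion: no change.
So the correct form is bereshisir, option (D).
(C) bereshir is wrong: it uses 2nd person instead of 3rd person for person.
(B) bareshisir is wrong: it fails to apply the sound rule(s).
(A) bereshirs is wrong: it has the affixes in the wrong order.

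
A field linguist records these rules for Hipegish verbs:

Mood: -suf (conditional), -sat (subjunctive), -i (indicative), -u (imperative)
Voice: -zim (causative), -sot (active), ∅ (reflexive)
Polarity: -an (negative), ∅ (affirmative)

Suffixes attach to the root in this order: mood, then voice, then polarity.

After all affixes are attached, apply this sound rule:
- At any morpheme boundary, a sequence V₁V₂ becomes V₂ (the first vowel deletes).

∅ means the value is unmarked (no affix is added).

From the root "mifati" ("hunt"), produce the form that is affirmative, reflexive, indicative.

mifati

Attach mood indicative -i → mifatii.
voice = reflexive: zero marking, form stays mifatii.
polarity = affirmative: zero marking, form stays mifatii.
Apply vowel deletion: mifatii → mifati.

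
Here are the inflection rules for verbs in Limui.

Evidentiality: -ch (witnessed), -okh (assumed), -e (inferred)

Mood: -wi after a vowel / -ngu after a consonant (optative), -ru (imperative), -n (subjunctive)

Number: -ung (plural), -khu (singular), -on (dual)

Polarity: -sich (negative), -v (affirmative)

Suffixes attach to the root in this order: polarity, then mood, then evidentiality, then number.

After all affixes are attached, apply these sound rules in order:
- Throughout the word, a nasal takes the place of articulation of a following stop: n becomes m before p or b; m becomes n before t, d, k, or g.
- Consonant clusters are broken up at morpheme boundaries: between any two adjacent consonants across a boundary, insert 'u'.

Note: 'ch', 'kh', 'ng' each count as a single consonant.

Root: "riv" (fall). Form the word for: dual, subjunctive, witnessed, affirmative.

rivuvunuchon

Attach polarity affirmative -v → rivv.
Attach mood subjunctive -n → rivvn.
Attach evidentiality witnessed -ch → rivvnch.
Attach number dual -on → rivvnchon.
Nasal assimilation: no change.
Apply epenthesis: rivvnchon → rivuvunuchon.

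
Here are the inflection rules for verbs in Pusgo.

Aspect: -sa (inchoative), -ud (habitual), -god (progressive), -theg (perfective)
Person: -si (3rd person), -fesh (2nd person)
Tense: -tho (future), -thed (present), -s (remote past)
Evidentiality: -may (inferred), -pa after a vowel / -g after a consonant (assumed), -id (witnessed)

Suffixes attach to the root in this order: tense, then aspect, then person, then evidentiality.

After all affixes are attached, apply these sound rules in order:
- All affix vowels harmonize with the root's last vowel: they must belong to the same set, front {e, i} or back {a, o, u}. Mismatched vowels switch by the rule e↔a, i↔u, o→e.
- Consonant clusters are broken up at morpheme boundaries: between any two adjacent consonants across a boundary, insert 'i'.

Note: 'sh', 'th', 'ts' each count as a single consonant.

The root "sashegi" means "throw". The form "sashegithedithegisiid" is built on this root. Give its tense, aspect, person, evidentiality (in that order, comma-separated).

present, perfective, 3rd person, witnessed

Segment: sashegi-thed-theg-si-id.
tense: -thed → present.
aspect: -theg → perfective.
person: -si → 3rd person.
evidentiality: -id → witnessed.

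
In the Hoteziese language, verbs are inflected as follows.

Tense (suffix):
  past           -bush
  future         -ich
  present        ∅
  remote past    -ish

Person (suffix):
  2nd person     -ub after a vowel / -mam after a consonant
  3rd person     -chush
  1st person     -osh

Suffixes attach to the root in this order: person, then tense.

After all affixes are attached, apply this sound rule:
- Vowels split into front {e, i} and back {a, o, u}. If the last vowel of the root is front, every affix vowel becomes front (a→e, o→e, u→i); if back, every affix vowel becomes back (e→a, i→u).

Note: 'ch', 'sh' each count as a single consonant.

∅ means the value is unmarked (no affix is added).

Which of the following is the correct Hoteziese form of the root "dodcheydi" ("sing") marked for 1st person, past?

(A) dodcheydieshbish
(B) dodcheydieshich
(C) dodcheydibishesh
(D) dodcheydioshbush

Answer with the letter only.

Attach person 1st person -osh → dodcheydiosh.
Attach tense past -bush → dodcheydioshbush.
Apply vowel harmony: dodcheydioshbush → dodcheydieshbish.
So the correct form is dodcheydieshbish, option (A).
(B) dodcheydieshich is wrong: it uses future instead of past for tense.
(C) dodcheydibishesh is wrong: it has the affixes in the wrong order.
(D) dodcheydioshbush is wrong: it fails to apply the sound rule(s).

A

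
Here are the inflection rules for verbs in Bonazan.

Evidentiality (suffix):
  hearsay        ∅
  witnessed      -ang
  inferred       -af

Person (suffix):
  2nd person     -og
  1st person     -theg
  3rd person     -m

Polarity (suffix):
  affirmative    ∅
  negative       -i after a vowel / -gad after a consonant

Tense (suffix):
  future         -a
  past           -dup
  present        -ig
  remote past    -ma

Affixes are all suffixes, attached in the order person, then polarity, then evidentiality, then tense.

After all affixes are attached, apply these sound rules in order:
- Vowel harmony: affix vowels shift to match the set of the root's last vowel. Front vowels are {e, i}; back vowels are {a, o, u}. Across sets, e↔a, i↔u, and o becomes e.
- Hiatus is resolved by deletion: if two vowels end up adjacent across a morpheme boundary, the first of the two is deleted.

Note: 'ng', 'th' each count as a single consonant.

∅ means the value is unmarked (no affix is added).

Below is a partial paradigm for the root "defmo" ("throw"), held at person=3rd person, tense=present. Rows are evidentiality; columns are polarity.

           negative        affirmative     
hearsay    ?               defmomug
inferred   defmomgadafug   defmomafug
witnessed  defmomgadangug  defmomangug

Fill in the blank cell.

Attach person 3rd person -m → defmom.
Attach polarity negative -gad (after consonant 'm') → defmomgad.
evidentiality = hearsay: zero marking, form stays defmomgad.
Attach tense present -ig → defmomgadig.
Apply vowel harmony: defmomgadig → defmomgadug.
Vowel deletion: no change.

defmomgadug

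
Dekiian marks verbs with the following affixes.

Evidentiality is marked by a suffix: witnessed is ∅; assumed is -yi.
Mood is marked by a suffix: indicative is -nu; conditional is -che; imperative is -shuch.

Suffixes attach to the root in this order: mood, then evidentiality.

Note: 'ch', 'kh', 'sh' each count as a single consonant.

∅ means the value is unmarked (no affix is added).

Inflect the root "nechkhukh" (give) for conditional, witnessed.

nechkhukhche

Attach mood conditional -che → nechkhukhche.
evidentiality = witnessed: zero marking, form stays nechkhukhche.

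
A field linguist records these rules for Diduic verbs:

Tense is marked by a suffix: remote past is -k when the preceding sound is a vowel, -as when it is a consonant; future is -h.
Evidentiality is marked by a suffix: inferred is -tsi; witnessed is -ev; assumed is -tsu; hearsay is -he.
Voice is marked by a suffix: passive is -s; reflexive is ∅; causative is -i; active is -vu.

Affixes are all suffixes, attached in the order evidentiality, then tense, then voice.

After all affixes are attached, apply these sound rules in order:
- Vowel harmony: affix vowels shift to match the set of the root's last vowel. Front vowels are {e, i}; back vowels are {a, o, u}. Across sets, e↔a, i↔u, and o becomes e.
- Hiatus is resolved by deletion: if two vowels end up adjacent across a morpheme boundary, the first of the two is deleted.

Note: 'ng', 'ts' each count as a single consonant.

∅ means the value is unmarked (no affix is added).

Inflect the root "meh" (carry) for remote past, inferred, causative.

mehtsiki

Attach evidentiality inferred -tsi → mehtsi.
Attach tense remote past -k (after vowel 'i') → mehtsik.
Attach voice causative -i → mehtsiki.
Vowel harmony: no change.
Vowel deletion: no change.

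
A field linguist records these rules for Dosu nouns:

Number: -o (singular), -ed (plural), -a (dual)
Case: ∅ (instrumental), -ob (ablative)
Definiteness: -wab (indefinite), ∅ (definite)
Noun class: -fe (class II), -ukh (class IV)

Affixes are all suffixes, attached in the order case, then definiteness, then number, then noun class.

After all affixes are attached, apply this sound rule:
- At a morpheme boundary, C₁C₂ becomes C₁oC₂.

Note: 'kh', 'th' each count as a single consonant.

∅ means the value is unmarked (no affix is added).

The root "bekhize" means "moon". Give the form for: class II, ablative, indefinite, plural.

Attach case ablative -ob → bekhizeob.
Attach definiteness indefinite -wab → bekhizeobwab.
Attach number plural -ed → bekhizeobwabed.
Attach noun class class II -fe → bekhizeobwabedfe.
Apply epenthesis: bekhizeobwabedfe → bekhizeobowabedofe.

bekhizeobowabedofe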